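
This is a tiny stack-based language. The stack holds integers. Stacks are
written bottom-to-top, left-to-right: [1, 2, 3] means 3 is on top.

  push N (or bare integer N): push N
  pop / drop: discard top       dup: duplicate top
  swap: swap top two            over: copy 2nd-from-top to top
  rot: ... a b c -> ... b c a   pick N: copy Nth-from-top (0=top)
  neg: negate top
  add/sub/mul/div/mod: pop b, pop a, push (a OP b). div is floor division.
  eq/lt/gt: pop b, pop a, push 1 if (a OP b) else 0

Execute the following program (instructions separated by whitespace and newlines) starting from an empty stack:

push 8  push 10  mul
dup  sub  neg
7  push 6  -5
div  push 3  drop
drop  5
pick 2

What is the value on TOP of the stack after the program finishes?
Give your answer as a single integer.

Answer: 0

Derivation:
After 'push 8': [8]
After 'push 10': [8, 10]
After 'mul': [80]
After 'dup': [80, 80]
After 'sub': [0]
After 'neg': [0]
After 'push 7': [0, 7]
After 'push 6': [0, 7, 6]
After 'push -5': [0, 7, 6, -5]
After 'div': [0, 7, -2]
After 'push 3': [0, 7, -2, 3]
After 'drop': [0, 7, -2]
After 'drop': [0, 7]
After 'push 5': [0, 7, 5]
After 'pick 2': [0, 7, 5, 0]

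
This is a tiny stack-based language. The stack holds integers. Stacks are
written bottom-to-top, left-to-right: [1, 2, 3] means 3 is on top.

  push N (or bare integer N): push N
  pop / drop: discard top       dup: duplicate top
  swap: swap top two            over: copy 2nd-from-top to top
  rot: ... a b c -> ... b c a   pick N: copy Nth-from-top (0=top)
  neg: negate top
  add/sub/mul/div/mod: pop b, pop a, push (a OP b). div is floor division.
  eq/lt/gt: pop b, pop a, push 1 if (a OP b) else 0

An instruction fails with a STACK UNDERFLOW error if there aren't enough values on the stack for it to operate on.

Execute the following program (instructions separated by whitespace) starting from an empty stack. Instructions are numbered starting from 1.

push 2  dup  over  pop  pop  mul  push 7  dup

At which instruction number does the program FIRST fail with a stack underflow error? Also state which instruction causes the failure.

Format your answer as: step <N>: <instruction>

Step 1 ('push 2'): stack = [2], depth = 1
Step 2 ('dup'): stack = [2, 2], depth = 2
Step 3 ('over'): stack = [2, 2, 2], depth = 3
Step 4 ('pop'): stack = [2, 2], depth = 2
Step 5 ('pop'): stack = [2], depth = 1
Step 6 ('mul'): needs 2 value(s) but depth is 1 — STACK UNDERFLOW

Answer: step 6: mul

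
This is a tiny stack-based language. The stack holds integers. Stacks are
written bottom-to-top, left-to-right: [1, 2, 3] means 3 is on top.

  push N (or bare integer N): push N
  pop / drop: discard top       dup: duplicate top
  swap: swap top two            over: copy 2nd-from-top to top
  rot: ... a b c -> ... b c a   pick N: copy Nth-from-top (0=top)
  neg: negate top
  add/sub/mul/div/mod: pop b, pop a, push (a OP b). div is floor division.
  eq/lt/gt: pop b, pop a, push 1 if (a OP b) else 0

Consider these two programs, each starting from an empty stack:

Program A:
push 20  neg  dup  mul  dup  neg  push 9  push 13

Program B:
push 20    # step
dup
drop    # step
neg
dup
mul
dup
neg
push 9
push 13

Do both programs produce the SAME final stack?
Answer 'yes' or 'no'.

Program A trace:
  After 'push 20': [20]
  After 'neg': [-20]
  After 'dup': [-20, -20]
  After 'mul': [400]
  After 'dup': [400, 400]
  After 'neg': [400, -400]
  After 'push 9': [400, -400, 9]
  After 'push 13': [400, -400, 9, 13]
Program A final stack: [400, -400, 9, 13]

Program B trace:
  After 'push 20': [20]
  After 'dup': [20, 20]
  After 'drop': [20]
  After 'neg': [-20]
  After 'dup': [-20, -20]
  After 'mul': [400]
  After 'dup': [400, 400]
  After 'neg': [400, -400]
  After 'push 9': [400, -400, 9]
  After 'push 13': [400, -400, 9, 13]
Program B final stack: [400, -400, 9, 13]
Same: yes

Answer: yes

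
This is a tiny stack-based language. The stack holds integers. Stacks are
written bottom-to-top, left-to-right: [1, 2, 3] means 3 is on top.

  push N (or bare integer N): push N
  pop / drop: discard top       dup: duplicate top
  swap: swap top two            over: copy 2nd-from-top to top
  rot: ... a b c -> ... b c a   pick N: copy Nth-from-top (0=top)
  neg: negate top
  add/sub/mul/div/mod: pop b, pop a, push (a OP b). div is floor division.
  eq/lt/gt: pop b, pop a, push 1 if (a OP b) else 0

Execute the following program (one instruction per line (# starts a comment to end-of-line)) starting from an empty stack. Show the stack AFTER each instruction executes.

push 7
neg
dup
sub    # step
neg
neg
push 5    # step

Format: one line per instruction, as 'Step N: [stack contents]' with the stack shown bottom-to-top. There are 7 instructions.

Step 1: [7]
Step 2: [-7]
Step 3: [-7, -7]
Step 4: [0]
Step 5: [0]
Step 6: [0]
Step 7: [0, 5]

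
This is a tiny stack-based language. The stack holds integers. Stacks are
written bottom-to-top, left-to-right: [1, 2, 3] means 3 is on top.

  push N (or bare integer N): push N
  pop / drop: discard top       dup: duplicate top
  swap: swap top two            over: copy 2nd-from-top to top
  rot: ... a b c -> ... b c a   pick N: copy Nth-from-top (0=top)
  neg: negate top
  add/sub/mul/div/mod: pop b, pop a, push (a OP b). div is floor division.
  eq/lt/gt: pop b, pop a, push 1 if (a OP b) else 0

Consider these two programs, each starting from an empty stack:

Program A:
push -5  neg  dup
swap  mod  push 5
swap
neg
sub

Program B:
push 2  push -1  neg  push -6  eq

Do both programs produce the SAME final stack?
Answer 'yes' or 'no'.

Program A trace:
  After 'push -5': [-5]
  After 'neg': [5]
  After 'dup': [5, 5]
  After 'swap': [5, 5]
  After 'mod': [0]
  After 'push 5': [0, 5]
  After 'swap': [5, 0]
  After 'neg': [5, 0]
  After 'sub': [5]
Program A final stack: [5]

Program B trace:
  After 'push 2': [2]
  After 'push -1': [2, -1]
  After 'neg': [2, 1]
  After 'push -6': [2, 1, -6]
  After 'eq': [2, 0]
Program B final stack: [2, 0]
Same: no

Answer: no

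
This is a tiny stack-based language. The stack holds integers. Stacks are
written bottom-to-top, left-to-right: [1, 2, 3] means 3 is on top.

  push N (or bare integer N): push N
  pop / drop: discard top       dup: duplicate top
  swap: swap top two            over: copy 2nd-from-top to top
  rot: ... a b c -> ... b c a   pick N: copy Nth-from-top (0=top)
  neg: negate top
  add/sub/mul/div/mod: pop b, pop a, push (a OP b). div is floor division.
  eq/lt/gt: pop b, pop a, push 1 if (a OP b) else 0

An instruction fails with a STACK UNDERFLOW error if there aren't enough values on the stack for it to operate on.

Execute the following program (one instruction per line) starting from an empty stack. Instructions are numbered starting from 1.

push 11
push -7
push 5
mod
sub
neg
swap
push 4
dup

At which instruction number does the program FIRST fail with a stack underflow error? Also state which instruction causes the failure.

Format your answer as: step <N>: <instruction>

Answer: step 7: swap

Derivation:
Step 1 ('push 11'): stack = [11], depth = 1
Step 2 ('push -7'): stack = [11, -7], depth = 2
Step 3 ('push 5'): stack = [11, -7, 5], depth = 3
Step 4 ('mod'): stack = [11, 3], depth = 2
Step 5 ('sub'): stack = [8], depth = 1
Step 6 ('neg'): stack = [-8], depth = 1
Step 7 ('swap'): needs 2 value(s) but depth is 1 — STACK UNDERFLOW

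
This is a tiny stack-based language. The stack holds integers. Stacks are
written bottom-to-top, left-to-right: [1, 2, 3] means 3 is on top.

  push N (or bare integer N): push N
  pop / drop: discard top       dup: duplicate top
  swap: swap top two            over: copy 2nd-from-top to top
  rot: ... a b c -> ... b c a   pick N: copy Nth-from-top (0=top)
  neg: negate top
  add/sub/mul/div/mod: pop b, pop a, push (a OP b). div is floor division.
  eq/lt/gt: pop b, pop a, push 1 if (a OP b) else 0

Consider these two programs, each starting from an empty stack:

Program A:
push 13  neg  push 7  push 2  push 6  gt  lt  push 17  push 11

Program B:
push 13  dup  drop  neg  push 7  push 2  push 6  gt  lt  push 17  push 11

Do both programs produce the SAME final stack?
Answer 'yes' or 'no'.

Answer: yes

Derivation:
Program A trace:
  After 'push 13': [13]
  After 'neg': [-13]
  After 'push 7': [-13, 7]
  After 'push 2': [-13, 7, 2]
  After 'push 6': [-13, 7, 2, 6]
  After 'gt': [-13, 7, 0]
  After 'lt': [-13, 0]
  After 'push 17': [-13, 0, 17]
  After 'push 11': [-13, 0, 17, 11]
Program A final stack: [-13, 0, 17, 11]

Program B trace:
  After 'push 13': [13]
  After 'dup': [13, 13]
  After 'drop': [13]
  After 'neg': [-13]
  After 'push 7': [-13, 7]
  After 'push 2': [-13, 7, 2]
  After 'push 6': [-13, 7, 2, 6]
  After 'gt': [-13, 7, 0]
  After 'lt': [-13, 0]
  After 'push 17': [-13, 0, 17]
  After 'push 11': [-13, 0, 17, 11]
Program B final stack: [-13, 0, 17, 11]
Same: yes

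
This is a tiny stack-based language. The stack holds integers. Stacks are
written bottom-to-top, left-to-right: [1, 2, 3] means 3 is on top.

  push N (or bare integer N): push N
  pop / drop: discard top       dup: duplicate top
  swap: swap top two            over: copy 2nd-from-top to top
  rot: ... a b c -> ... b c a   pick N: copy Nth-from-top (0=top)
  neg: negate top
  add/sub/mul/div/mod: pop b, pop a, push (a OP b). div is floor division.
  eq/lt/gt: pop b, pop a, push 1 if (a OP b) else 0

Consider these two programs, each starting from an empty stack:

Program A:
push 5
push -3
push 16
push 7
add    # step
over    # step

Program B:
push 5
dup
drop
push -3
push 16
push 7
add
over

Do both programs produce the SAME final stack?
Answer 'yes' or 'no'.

Answer: yes

Derivation:
Program A trace:
  After 'push 5': [5]
  After 'push -3': [5, -3]
  After 'push 16': [5, -3, 16]
  After 'push 7': [5, -3, 16, 7]
  After 'add': [5, -3, 23]
  After 'over': [5, -3, 23, -3]
Program A final stack: [5, -3, 23, -3]

Program B trace:
  After 'push 5': [5]
  After 'dup': [5, 5]
  After 'drop': [5]
  After 'push -3': [5, -3]
  After 'push 16': [5, -3, 16]
  After 'push 7': [5, -3, 16, 7]
  After 'add': [5, -3, 23]
  After 'over': [5, -3, 23, -3]
Program B final stack: [5, -3, 23, -3]
Same: yes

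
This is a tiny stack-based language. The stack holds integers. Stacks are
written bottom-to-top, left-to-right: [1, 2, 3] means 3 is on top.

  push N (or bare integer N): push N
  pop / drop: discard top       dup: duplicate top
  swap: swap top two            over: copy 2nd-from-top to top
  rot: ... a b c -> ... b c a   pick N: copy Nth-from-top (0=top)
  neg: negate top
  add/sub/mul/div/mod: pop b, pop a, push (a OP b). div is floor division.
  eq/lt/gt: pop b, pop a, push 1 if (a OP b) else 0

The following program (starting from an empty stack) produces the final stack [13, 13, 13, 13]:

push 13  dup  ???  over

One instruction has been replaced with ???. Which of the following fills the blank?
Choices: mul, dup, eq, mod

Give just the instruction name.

Answer: dup

Derivation:
Stack before ???: [13, 13]
Stack after ???:  [13, 13, 13]
Checking each choice:
  mul: stack underflow (need 2, have 1)
  dup: MATCH
  eq: stack underflow (need 2, have 1)
  mod: stack underflow (need 2, have 1)


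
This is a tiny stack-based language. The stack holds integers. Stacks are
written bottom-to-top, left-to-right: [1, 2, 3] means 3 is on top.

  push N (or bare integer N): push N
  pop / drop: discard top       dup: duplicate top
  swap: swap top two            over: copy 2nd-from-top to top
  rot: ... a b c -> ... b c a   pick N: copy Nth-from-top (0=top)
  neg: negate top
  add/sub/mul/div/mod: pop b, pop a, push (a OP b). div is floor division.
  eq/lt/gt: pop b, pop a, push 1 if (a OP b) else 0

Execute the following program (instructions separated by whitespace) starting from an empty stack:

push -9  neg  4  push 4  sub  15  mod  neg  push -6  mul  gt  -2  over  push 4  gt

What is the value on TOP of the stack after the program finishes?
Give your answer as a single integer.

Answer: 0

Derivation:
After 'push -9': [-9]
After 'neg': [9]
After 'push 4': [9, 4]
After 'push 4': [9, 4, 4]
After 'sub': [9, 0]
After 'push 15': [9, 0, 15]
After 'mod': [9, 0]
After 'neg': [9, 0]
After 'push -6': [9, 0, -6]
After 'mul': [9, 0]
After 'gt': [1]
After 'push -2': [1, -2]
After 'over': [1, -2, 1]
After 'push 4': [1, -2, 1, 4]
After 'gt': [1, -2, 0]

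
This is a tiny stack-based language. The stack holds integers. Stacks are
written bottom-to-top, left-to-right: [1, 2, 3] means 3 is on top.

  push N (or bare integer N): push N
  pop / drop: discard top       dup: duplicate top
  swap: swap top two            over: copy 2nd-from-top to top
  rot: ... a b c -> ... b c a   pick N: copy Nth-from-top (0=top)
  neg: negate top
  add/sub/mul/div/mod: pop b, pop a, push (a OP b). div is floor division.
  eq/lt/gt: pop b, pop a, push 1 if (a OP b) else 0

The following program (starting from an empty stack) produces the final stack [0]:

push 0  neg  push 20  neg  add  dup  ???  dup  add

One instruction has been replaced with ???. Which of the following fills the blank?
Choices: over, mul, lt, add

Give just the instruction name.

Answer: lt

Derivation:
Stack before ???: [-20, -20]
Stack after ???:  [0]
Checking each choice:
  over: produces [-20, -20, -40]
  mul: produces [800]
  lt: MATCH
  add: produces [-80]


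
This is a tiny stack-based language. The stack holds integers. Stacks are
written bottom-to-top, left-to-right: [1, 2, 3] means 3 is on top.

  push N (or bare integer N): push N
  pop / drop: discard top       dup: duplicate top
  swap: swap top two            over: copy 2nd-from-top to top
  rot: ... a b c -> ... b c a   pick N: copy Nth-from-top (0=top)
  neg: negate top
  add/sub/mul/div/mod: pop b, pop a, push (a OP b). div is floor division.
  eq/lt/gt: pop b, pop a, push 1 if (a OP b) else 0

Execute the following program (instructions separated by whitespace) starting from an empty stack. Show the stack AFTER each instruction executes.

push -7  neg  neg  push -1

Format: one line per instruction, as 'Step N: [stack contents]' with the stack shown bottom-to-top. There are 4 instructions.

Step 1: [-7]
Step 2: [7]
Step 3: [-7]
Step 4: [-7, -1]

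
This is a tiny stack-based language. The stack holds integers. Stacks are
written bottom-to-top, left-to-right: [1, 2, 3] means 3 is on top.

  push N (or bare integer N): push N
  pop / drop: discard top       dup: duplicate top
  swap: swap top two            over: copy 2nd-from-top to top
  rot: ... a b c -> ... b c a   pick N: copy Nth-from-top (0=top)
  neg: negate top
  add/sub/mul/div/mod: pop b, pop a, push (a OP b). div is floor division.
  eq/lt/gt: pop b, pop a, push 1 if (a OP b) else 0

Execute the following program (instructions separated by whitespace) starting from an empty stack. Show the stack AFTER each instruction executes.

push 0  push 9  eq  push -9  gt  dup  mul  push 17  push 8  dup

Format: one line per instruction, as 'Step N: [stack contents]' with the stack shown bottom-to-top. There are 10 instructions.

Step 1: [0]
Step 2: [0, 9]
Step 3: [0]
Step 4: [0, -9]
Step 5: [1]
Step 6: [1, 1]
Step 7: [1]
Step 8: [1, 17]
Step 9: [1, 17, 8]
Step 10: [1, 17, 8, 8]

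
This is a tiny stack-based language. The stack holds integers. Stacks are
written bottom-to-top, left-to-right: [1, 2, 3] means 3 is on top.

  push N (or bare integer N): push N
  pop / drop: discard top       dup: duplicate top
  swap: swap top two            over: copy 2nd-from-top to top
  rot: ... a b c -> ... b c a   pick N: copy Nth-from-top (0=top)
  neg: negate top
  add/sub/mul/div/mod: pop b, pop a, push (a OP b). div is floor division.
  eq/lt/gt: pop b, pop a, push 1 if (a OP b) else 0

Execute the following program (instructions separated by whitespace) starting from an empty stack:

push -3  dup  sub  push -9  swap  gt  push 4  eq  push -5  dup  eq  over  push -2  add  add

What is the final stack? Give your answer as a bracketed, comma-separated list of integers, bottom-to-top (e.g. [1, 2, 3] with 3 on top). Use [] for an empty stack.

Answer: [0, -1]

Derivation:
After 'push -3': [-3]
After 'dup': [-3, -3]
After 'sub': [0]
After 'push -9': [0, -9]
After 'swap': [-9, 0]
After 'gt': [0]
After 'push 4': [0, 4]
After 'eq': [0]
After 'push -5': [0, -5]
After 'dup': [0, -5, -5]
After 'eq': [0, 1]
After 'over': [0, 1, 0]
After 'push -2': [0, 1, 0, -2]
After 'add': [0, 1, -2]
After 'add': [0, -1]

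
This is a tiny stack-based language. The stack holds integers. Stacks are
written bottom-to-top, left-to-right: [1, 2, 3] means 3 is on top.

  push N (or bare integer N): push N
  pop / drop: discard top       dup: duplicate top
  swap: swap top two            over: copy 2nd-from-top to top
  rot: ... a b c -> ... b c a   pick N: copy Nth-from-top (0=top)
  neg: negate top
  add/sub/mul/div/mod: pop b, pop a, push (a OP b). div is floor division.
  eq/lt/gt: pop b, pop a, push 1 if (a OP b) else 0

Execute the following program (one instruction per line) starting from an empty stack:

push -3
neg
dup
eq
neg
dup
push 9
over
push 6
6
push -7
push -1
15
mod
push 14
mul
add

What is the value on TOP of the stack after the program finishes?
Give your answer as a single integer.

After 'push -3': [-3]
After 'neg': [3]
After 'dup': [3, 3]
After 'eq': [1]
After 'neg': [-1]
After 'dup': [-1, -1]
After 'push 9': [-1, -1, 9]
After 'over': [-1, -1, 9, -1]
After 'push 6': [-1, -1, 9, -1, 6]
After 'push 6': [-1, -1, 9, -1, 6, 6]
After 'push -7': [-1, -1, 9, -1, 6, 6, -7]
After 'push -1': [-1, -1, 9, -1, 6, 6, -7, -1]
After 'push 15': [-1, -1, 9, -1, 6, 6, -7, -1, 15]
After 'mod': [-1, -1, 9, -1, 6, 6, -7, 14]
After 'push 14': [-1, -1, 9, -1, 6, 6, -7, 14, 14]
After 'mul': [-1, -1, 9, -1, 6, 6, -7, 196]
After 'add': [-1, -1, 9, -1, 6, 6, 189]

Answer: 189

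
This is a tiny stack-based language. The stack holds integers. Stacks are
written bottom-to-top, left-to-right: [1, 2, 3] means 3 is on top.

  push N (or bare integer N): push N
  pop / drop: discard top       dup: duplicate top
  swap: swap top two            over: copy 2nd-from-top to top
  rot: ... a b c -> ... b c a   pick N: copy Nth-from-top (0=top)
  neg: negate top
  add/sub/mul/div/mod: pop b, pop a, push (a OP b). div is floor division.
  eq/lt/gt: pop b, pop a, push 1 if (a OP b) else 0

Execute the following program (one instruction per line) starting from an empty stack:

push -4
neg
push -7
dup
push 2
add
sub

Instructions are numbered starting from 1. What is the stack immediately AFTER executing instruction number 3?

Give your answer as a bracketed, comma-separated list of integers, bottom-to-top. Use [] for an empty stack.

Answer: [4, -7]

Derivation:
Step 1 ('push -4'): [-4]
Step 2 ('neg'): [4]
Step 3 ('push -7'): [4, -7]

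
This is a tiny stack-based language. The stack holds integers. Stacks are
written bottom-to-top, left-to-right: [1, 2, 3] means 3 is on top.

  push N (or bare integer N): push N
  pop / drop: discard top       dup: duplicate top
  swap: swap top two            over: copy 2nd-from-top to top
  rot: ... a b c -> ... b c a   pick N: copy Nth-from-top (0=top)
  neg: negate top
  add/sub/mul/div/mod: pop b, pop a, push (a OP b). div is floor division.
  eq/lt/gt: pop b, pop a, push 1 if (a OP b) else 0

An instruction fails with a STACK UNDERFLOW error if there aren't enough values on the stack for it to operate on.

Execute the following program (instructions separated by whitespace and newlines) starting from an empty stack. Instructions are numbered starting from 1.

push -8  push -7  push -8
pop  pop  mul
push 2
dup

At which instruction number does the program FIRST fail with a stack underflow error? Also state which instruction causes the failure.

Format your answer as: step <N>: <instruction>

Step 1 ('push -8'): stack = [-8], depth = 1
Step 2 ('push -7'): stack = [-8, -7], depth = 2
Step 3 ('push -8'): stack = [-8, -7, -8], depth = 3
Step 4 ('pop'): stack = [-8, -7], depth = 2
Step 5 ('pop'): stack = [-8], depth = 1
Step 6 ('mul'): needs 2 value(s) but depth is 1 — STACK UNDERFLOW

Answer: step 6: mul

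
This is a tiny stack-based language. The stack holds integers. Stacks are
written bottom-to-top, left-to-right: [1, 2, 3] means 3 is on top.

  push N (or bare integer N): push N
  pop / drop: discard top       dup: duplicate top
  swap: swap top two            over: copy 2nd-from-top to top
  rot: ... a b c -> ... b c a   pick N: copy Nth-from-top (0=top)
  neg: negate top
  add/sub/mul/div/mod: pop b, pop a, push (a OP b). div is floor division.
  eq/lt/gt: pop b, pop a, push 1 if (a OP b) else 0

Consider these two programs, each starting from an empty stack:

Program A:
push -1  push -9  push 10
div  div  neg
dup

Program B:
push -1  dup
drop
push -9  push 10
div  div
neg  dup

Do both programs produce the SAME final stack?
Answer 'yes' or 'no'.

Program A trace:
  After 'push -1': [-1]
  After 'push -9': [-1, -9]
  After 'push 10': [-1, -9, 10]
  After 'div': [-1, -1]
  After 'div': [1]
  After 'neg': [-1]
  After 'dup': [-1, -1]
Program A final stack: [-1, -1]

Program B trace:
  After 'push -1': [-1]
  After 'dup': [-1, -1]
  After 'drop': [-1]
  After 'push -9': [-1, -9]
  After 'push 10': [-1, -9, 10]
  After 'div': [-1, -1]
  After 'div': [1]
  After 'neg': [-1]
  After 'dup': [-1, -1]
Program B final stack: [-1, -1]
Same: yes

Answer: yes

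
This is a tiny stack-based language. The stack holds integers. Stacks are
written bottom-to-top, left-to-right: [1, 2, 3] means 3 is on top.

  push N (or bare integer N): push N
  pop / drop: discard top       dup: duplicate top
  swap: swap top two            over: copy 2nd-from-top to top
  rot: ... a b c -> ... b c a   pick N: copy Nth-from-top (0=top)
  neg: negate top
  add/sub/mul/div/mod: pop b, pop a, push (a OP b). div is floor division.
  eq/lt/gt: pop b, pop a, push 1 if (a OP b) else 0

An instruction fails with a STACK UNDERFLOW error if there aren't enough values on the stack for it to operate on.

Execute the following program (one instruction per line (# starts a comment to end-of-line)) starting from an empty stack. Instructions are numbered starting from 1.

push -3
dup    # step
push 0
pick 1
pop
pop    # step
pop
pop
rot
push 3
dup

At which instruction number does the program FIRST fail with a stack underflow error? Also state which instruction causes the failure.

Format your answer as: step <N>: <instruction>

Step 1 ('push -3'): stack = [-3], depth = 1
Step 2 ('dup'): stack = [-3, -3], depth = 2
Step 3 ('push 0'): stack = [-3, -3, 0], depth = 3
Step 4 ('pick 1'): stack = [-3, -3, 0, -3], depth = 4
Step 5 ('pop'): stack = [-3, -3, 0], depth = 3
Step 6 ('pop'): stack = [-3, -3], depth = 2
Step 7 ('pop'): stack = [-3], depth = 1
Step 8 ('pop'): stack = [], depth = 0
Step 9 ('rot'): needs 3 value(s) but depth is 0 — STACK UNDERFLOW

Answer: step 9: rot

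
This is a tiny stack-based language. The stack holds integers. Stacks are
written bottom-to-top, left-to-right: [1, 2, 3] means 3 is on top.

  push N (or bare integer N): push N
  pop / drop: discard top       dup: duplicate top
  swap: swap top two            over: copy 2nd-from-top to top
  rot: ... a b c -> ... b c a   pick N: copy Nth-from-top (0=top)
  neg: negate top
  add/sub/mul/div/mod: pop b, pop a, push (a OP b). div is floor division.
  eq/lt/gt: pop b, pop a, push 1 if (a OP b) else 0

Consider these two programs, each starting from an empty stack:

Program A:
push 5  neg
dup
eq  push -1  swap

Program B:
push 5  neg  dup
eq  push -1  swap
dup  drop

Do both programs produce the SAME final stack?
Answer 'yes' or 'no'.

Program A trace:
  After 'push 5': [5]
  After 'neg': [-5]
  After 'dup': [-5, -5]
  After 'eq': [1]
  After 'push -1': [1, -1]
  After 'swap': [-1, 1]
Program A final stack: [-1, 1]

Program B trace:
  After 'push 5': [5]
  After 'neg': [-5]
  After 'dup': [-5, -5]
  After 'eq': [1]
  After 'push -1': [1, -1]
  After 'swap': [-1, 1]
  After 'dup': [-1, 1, 1]
  After 'drop': [-1, 1]
Program B final stack: [-1, 1]
Same: yes

Answer: yes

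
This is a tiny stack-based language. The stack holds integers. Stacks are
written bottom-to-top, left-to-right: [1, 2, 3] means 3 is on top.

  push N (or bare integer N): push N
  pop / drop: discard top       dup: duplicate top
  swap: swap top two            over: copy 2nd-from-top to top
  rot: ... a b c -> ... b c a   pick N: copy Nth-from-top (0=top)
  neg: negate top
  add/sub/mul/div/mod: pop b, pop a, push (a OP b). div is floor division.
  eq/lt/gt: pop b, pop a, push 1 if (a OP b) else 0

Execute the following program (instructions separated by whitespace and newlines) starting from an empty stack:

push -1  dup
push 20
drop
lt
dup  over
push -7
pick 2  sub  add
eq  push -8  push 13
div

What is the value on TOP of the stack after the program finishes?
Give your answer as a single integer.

Answer: -1

Derivation:
After 'push -1': [-1]
After 'dup': [-1, -1]
After 'push 20': [-1, -1, 20]
After 'drop': [-1, -1]
After 'lt': [0]
After 'dup': [0, 0]
After 'over': [0, 0, 0]
After 'push -7': [0, 0, 0, -7]
After 'pick 2': [0, 0, 0, -7, 0]
After 'sub': [0, 0, 0, -7]
After 'add': [0, 0, -7]
After 'eq': [0, 0]
After 'push -8': [0, 0, -8]
After 'push 13': [0, 0, -8, 13]
After 'div': [0, 0, -1]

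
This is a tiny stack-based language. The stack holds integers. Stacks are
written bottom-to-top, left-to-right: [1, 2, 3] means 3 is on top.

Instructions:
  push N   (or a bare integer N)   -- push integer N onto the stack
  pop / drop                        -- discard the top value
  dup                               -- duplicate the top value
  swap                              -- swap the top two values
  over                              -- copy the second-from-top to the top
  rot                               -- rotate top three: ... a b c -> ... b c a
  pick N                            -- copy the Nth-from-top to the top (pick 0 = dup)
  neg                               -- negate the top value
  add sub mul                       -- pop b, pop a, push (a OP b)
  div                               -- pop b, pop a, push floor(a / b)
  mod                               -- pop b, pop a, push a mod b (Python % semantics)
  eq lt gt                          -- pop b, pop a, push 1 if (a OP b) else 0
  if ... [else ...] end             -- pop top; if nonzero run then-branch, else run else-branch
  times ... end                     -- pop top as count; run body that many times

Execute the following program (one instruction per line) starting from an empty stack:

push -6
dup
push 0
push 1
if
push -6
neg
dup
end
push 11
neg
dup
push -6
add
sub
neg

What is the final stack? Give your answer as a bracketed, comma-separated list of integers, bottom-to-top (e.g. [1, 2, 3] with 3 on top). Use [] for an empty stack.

After 'push -6': [-6]
After 'dup': [-6, -6]
After 'push 0': [-6, -6, 0]
After 'push 1': [-6, -6, 0, 1]
After 'if': [-6, -6, 0]
After 'push -6': [-6, -6, 0, -6]
After 'neg': [-6, -6, 0, 6]
After 'dup': [-6, -6, 0, 6, 6]
After 'push 11': [-6, -6, 0, 6, 6, 11]
After 'neg': [-6, -6, 0, 6, 6, -11]
After 'dup': [-6, -6, 0, 6, 6, -11, -11]
After 'push -6': [-6, -6, 0, 6, 6, -11, -11, -6]
After 'add': [-6, -6, 0, 6, 6, -11, -17]
After 'sub': [-6, -6, 0, 6, 6, 6]
After 'neg': [-6, -6, 0, 6, 6, -6]

Answer: [-6, -6, 0, 6, 6, -6]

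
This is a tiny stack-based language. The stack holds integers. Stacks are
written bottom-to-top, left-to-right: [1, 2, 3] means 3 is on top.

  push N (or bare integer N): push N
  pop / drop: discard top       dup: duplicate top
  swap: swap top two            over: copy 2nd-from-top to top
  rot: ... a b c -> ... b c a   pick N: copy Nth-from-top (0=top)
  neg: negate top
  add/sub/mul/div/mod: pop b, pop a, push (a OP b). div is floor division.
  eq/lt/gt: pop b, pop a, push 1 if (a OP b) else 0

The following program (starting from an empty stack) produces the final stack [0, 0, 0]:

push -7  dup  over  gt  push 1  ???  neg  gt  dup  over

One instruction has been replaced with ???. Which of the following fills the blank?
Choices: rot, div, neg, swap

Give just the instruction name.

Stack before ???: [-7, 0, 1]
Stack after ???:  [-7, 0]
Checking each choice:
  rot: produces [0, 0, 0, 0]
  div: MATCH
  neg: produces [-7, 0, 0, 0]
  swap: produces [-7, 1, 1, 1]


Answer: div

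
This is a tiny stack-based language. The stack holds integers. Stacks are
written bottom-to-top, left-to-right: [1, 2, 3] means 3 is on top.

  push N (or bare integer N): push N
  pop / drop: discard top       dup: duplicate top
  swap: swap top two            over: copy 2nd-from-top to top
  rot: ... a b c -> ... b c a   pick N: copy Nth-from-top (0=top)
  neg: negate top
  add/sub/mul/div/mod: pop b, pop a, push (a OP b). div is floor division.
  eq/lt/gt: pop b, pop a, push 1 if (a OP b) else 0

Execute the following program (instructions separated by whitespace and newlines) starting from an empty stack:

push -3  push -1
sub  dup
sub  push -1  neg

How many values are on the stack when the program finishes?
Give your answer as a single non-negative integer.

After 'push -3': stack = [-3] (depth 1)
After 'push -1': stack = [-3, -1] (depth 2)
After 'sub': stack = [-2] (depth 1)
After 'dup': stack = [-2, -2] (depth 2)
After 'sub': stack = [0] (depth 1)
After 'push -1': stack = [0, -1] (depth 2)
After 'neg': stack = [0, 1] (depth 2)

Answer: 2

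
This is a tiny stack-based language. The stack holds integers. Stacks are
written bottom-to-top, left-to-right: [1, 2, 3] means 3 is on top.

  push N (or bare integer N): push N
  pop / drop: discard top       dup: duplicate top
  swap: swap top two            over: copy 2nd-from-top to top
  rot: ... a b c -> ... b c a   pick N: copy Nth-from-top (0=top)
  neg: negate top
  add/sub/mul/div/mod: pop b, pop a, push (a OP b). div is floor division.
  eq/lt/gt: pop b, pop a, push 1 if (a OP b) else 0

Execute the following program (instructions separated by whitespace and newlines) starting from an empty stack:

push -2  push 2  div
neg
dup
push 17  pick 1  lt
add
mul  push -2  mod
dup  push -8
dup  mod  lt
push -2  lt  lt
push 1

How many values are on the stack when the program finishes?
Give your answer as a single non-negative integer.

After 'push -2': stack = [-2] (depth 1)
After 'push 2': stack = [-2, 2] (depth 2)
After 'div': stack = [-1] (depth 1)
After 'neg': stack = [1] (depth 1)
After 'dup': stack = [1, 1] (depth 2)
After 'push 17': stack = [1, 1, 17] (depth 3)
After 'pick 1': stack = [1, 1, 17, 1] (depth 4)
After 'lt': stack = [1, 1, 0] (depth 3)
After 'add': stack = [1, 1] (depth 2)
After 'mul': stack = [1] (depth 1)
  ...
After 'mod': stack = [-1] (depth 1)
After 'dup': stack = [-1, -1] (depth 2)
After 'push -8': stack = [-1, -1, -8] (depth 3)
After 'dup': stack = [-1, -1, -8, -8] (depth 4)
After 'mod': stack = [-1, -1, 0] (depth 3)
After 'lt': stack = [-1, 1] (depth 2)
After 'push -2': stack = [-1, 1, -2] (depth 3)
After 'lt': stack = [-1, 0] (depth 2)
After 'lt': stack = [1] (depth 1)
After 'push 1': stack = [1, 1] (depth 2)

Answer: 2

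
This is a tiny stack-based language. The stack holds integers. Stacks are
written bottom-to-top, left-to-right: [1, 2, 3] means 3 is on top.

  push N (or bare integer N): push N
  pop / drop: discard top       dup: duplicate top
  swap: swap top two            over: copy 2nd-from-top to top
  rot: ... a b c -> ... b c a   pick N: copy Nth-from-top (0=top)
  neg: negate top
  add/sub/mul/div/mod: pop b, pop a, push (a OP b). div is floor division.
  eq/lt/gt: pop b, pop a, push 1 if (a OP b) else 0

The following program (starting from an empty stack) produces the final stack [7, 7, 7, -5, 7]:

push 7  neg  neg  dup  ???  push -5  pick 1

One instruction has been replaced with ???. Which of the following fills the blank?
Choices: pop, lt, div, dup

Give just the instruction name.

Stack before ???: [7, 7]
Stack after ???:  [7, 7, 7]
Checking each choice:
  pop: produces [7, -5, 7]
  lt: produces [0, -5, 0]
  div: produces [1, -5, 1]
  dup: MATCH


Answer: dup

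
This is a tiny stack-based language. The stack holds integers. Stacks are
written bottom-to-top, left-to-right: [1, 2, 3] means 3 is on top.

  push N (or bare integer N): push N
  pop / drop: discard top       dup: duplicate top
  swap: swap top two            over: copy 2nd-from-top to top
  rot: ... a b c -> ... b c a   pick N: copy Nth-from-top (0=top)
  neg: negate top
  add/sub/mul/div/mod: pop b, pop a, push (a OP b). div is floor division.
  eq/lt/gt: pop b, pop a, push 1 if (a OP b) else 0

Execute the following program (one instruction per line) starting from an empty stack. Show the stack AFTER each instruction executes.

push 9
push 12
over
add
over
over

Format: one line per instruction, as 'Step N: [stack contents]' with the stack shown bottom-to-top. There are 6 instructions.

Step 1: [9]
Step 2: [9, 12]
Step 3: [9, 12, 9]
Step 4: [9, 21]
Step 5: [9, 21, 9]
Step 6: [9, 21, 9, 21]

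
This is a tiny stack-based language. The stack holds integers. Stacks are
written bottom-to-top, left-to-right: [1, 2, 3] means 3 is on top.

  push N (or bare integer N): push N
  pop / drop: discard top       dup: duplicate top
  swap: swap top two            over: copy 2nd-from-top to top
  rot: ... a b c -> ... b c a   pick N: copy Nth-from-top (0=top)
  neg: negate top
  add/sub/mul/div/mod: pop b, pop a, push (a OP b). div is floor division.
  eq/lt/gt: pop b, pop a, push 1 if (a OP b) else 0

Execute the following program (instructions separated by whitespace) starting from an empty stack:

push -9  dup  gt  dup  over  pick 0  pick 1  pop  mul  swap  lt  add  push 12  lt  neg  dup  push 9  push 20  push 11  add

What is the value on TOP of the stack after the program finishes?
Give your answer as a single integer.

Answer: 31

Derivation:
After 'push -9': [-9]
After 'dup': [-9, -9]
After 'gt': [0]
After 'dup': [0, 0]
After 'over': [0, 0, 0]
After 'pick 0': [0, 0, 0, 0]
After 'pick 1': [0, 0, 0, 0, 0]
After 'pop': [0, 0, 0, 0]
After 'mul': [0, 0, 0]
After 'swap': [0, 0, 0]
After 'lt': [0, 0]
After 'add': [0]
After 'push 12': [0, 12]
After 'lt': [1]
After 'neg': [-1]
After 'dup': [-1, -1]
After 'push 9': [-1, -1, 9]
After 'push 20': [-1, -1, 9, 20]
After 'push 11': [-1, -1, 9, 20, 11]
After 'add': [-1, -1, 9, 31]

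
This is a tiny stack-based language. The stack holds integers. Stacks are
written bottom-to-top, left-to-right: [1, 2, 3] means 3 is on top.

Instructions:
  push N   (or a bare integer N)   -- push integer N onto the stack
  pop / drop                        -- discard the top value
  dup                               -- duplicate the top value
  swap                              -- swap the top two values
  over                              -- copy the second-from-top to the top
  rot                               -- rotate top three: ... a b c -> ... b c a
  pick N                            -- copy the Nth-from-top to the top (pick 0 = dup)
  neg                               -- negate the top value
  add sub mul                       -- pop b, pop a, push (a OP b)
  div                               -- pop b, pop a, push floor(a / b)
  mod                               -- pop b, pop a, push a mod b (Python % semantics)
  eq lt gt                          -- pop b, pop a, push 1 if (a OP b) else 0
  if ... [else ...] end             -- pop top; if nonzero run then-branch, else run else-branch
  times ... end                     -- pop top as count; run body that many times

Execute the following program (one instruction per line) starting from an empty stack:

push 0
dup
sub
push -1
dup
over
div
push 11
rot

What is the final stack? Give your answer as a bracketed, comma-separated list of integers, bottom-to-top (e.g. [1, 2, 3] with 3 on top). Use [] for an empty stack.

Answer: [0, 1, 11, -1]

Derivation:
After 'push 0': [0]
After 'dup': [0, 0]
After 'sub': [0]
After 'push -1': [0, -1]
After 'dup': [0, -1, -1]
After 'over': [0, -1, -1, -1]
After 'div': [0, -1, 1]
After 'push 11': [0, -1, 1, 11]
After 'rot': [0, 1, 11, -1]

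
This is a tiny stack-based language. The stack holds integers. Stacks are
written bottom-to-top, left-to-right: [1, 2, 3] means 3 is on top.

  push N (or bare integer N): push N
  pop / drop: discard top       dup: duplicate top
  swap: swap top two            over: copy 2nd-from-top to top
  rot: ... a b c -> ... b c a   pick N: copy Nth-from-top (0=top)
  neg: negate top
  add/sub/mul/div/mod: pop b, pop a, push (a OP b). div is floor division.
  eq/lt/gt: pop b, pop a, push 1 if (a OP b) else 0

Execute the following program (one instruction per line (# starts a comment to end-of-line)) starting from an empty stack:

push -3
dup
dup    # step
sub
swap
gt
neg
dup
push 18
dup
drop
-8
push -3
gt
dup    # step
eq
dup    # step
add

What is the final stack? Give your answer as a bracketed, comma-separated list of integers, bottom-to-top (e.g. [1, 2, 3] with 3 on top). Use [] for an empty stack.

After 'push -3': [-3]
After 'dup': [-3, -3]
After 'dup': [-3, -3, -3]
After 'sub': [-3, 0]
After 'swap': [0, -3]
After 'gt': [1]
After 'neg': [-1]
After 'dup': [-1, -1]
After 'push 18': [-1, -1, 18]
After 'dup': [-1, -1, 18, 18]
After 'drop': [-1, -1, 18]
After 'push -8': [-1, -1, 18, -8]
After 'push -3': [-1, -1, 18, -8, -3]
After 'gt': [-1, -1, 18, 0]
After 'dup': [-1, -1, 18, 0, 0]
After 'eq': [-1, -1, 18, 1]
After 'dup': [-1, -1, 18, 1, 1]
After 'add': [-1, -1, 18, 2]

Answer: [-1, -1, 18, 2]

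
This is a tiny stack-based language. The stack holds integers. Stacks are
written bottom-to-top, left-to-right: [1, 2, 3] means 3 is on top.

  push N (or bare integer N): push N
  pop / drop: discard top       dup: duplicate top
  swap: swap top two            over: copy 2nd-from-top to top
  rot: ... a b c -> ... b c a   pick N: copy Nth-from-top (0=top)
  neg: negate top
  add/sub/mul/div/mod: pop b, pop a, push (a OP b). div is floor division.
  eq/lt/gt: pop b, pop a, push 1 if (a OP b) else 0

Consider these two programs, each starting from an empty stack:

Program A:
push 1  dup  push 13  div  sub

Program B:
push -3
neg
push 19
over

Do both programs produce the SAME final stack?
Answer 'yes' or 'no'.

Answer: no

Derivation:
Program A trace:
  After 'push 1': [1]
  After 'dup': [1, 1]
  After 'push 13': [1, 1, 13]
  After 'div': [1, 0]
  After 'sub': [1]
Program A final stack: [1]

Program B trace:
  After 'push -3': [-3]
  After 'neg': [3]
  After 'push 19': [3, 19]
  After 'over': [3, 19, 3]
Program B final stack: [3, 19, 3]
Same: no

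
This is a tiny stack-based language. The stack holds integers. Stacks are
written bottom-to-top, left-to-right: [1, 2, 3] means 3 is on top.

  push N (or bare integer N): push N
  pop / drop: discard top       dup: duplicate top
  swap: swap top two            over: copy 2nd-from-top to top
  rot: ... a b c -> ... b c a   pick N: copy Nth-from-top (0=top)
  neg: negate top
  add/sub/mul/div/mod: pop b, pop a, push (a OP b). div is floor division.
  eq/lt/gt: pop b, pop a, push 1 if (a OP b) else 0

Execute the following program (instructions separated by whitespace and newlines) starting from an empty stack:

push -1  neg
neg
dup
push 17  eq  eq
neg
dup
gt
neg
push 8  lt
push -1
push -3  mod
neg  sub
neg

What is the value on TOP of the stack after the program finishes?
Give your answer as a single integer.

After 'push -1': [-1]
After 'neg': [1]
After 'neg': [-1]
After 'dup': [-1, -1]
After 'push 17': [-1, -1, 17]
After 'eq': [-1, 0]
After 'eq': [0]
After 'neg': [0]
After 'dup': [0, 0]
After 'gt': [0]
After 'neg': [0]
After 'push 8': [0, 8]
After 'lt': [1]
After 'push -1': [1, -1]
After 'push -3': [1, -1, -3]
After 'mod': [1, -1]
After 'neg': [1, 1]
After 'sub': [0]
After 'neg': [0]

Answer: 0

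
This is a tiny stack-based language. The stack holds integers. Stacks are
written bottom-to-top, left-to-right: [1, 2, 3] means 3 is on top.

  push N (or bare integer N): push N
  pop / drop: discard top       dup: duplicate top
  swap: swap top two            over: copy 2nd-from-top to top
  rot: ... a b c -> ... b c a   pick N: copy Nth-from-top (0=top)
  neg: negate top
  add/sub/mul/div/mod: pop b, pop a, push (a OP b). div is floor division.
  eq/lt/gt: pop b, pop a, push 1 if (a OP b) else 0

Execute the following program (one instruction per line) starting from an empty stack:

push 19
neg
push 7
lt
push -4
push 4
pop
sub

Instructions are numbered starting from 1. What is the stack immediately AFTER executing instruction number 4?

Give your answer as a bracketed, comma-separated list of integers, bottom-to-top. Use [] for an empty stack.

Answer: [1]

Derivation:
Step 1 ('push 19'): [19]
Step 2 ('neg'): [-19]
Step 3 ('push 7'): [-19, 7]
Step 4 ('lt'): [1]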